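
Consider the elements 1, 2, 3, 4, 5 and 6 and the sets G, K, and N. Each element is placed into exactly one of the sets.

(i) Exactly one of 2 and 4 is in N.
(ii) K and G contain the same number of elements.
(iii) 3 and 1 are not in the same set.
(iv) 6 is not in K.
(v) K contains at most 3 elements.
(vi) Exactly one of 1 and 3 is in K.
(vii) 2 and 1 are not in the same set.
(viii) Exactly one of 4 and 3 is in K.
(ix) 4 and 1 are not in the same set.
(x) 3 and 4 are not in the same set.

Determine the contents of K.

K = {2, 3}

From (iv): 6 ∉ K.
Suppose 1 ∈ K: no assignment then satisfies all the clues, so 1 ∉ K.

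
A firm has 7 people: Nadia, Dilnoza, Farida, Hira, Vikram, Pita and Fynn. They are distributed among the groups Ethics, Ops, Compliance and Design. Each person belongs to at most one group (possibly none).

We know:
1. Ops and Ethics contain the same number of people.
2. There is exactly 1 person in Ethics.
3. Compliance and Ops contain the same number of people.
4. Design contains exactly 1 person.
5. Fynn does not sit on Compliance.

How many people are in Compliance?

1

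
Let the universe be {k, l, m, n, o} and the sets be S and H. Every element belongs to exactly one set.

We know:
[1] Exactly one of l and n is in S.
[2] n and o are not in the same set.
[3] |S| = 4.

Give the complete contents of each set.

S = {k, l, m, o}; H = {n}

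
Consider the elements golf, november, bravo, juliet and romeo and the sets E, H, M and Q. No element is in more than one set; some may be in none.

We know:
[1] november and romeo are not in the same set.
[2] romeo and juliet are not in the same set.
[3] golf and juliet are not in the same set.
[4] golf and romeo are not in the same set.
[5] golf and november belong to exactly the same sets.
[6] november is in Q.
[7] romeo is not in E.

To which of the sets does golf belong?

golf: Q

From (6): november ∈ Q.
From (7): romeo ∉ E.
(1): romeo ∉ Q.
(5): golf matches november: golf ∉ E.
(5): golf matches november: golf ∉ H.
(5): golf matches november: golf ∉ M.
(5): golf matches november: golf ∈ Q.
(3): juliet ∉ Q.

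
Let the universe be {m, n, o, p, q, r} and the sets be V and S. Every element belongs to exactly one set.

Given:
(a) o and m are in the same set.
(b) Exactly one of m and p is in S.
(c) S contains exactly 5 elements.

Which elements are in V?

V = {p}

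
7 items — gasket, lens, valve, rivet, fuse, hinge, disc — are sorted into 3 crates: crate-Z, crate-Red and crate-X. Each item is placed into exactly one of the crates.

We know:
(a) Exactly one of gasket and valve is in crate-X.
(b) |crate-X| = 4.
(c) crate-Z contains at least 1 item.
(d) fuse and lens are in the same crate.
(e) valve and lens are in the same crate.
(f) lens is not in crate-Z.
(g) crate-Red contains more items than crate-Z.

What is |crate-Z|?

From (f): lens ∉ crate-Z.
(d): fuse matches lens: fuse ∉ crate-Z.
(e): valve matches lens: valve ∉ crate-Z.
Suppose gasket ∈ crate-X: no assignment then satisfies all the clues, so gasket ∉ crate-X.

1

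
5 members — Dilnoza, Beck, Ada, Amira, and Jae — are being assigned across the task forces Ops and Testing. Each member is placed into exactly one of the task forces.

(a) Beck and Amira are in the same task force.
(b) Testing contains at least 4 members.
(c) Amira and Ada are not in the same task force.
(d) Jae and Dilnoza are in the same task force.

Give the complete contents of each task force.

Ops = {Ada}; Testing = {Amira, Beck, Dilnoza, Jae}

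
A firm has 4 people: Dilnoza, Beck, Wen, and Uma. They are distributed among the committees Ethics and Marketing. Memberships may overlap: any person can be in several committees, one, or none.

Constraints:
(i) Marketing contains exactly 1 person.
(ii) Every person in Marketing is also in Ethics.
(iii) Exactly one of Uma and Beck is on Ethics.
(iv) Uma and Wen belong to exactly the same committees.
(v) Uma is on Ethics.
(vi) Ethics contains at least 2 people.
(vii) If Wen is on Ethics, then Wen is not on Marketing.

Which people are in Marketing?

Marketing = {Dilnoza}

From (v): Uma ∈ Ethics.
(iii) (exactly one): Beck ∉ Ethics.
(iv): Wen matches Uma: Wen ∈ Ethics.
(vii): Wen ∉ Marketing.
(ii) contrapositive: Beck ∉ Marketing.
(iv): Uma matches Wen: Uma ∉ Marketing.
(i): only 1 candidates remain for Marketing, so all are in.
(ii) with Dilnoza ∈ Marketing: Dilnoza ∈ Ethics.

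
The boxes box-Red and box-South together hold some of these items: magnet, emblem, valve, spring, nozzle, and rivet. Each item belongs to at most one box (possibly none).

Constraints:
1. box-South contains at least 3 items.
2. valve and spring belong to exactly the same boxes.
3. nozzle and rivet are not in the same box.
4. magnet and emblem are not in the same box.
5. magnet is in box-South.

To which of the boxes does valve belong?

valve: box-South

From (5): magnet ∈ box-South.
(4): emblem ∉ box-South.
Suppose valve ∈ box-Red: no assignment then satisfies all the clues, so valve ∉ box-Red.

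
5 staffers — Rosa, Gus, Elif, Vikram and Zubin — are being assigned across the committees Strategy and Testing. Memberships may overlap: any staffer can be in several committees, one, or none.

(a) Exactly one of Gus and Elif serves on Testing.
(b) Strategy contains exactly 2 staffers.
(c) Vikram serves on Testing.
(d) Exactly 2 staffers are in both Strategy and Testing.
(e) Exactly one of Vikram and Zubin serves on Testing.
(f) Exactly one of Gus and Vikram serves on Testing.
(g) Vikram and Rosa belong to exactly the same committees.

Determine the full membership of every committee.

Strategy = {Rosa, Vikram}; Testing = {Elif, Rosa, Vikram}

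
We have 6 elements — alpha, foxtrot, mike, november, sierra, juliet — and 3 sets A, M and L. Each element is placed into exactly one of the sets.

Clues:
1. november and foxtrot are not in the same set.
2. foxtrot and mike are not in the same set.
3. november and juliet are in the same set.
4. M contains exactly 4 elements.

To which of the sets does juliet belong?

juliet: M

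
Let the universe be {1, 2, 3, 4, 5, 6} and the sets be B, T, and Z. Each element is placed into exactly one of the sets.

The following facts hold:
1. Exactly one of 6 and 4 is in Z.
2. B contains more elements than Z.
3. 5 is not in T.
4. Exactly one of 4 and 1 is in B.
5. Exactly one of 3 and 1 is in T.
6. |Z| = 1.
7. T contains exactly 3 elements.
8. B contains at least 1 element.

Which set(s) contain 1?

1: B

From (3): 5 ∉ T.
Suppose 1 ∉ B: no assignment then satisfies all the clues, so 1 ∈ B.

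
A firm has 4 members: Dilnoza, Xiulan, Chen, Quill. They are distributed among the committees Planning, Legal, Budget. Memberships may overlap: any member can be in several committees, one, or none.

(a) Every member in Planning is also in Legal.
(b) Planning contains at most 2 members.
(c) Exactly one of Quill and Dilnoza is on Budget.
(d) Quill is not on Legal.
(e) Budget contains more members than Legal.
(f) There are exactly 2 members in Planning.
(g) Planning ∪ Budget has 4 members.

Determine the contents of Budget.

Budget = {Chen, Quill, Xiulan}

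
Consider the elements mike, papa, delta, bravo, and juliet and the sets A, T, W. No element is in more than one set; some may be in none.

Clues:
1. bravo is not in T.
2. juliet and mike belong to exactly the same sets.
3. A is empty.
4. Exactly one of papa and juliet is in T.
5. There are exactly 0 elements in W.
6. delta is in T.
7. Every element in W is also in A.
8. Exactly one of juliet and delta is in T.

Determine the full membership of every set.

A = {}; T = {delta, papa}; W = {}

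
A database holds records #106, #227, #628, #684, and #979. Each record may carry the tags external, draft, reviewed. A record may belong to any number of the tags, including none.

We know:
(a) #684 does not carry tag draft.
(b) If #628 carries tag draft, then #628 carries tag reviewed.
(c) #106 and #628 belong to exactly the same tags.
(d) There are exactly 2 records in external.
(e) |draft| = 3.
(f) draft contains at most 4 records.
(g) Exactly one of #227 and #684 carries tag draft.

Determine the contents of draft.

draft = {#106, #227, #628}

From (a): #684 ∉ draft.
(g) (exactly one): #227 ∈ draft.
Suppose #106 ∉ draft: no assignment then satisfies all the clues, so #106 ∈ draft.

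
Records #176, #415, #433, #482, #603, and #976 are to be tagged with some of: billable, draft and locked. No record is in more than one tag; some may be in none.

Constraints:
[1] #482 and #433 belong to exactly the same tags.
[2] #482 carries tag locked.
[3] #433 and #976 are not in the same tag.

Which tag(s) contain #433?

From (2): #482 ∈ locked.
(1): #433 matches #482: #433 ∉ billable.
(1): #433 matches #482: #433 ∉ draft.
(1): #433 matches #482: #433 ∈ locked.
(3): #976 ∉ locked.

#433: locked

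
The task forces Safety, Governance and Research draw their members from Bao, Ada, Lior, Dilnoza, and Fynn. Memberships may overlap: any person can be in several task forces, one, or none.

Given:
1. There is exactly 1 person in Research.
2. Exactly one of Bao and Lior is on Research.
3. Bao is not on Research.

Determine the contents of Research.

From (3): Bao ∉ Research.
(2) (exactly one): Lior ∈ Research.
(1): Research already has 1, so the rest are out.

Research = {Lior}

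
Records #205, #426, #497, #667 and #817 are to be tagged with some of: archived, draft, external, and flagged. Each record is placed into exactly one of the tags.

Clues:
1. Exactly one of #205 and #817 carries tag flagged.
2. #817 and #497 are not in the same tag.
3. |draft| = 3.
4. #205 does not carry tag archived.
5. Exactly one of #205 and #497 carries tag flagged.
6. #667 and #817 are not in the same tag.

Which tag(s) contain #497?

#497: draft

From (4): #205 ∉ archived.
Suppose #497 ∈ archived: no assignment then satisfies all the clues, so #497 ∉ archived.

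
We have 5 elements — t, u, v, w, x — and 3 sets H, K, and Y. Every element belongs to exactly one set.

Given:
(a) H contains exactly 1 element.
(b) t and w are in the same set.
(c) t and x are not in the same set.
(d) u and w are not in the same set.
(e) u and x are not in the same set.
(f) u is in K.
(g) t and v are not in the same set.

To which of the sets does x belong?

From (f): u ∈ K.
(d): w ∉ K.
(e): x ∉ K.
(b): t matches w: t ∉ K.
Suppose x ∉ H: no assignment then satisfies all the clues, so x ∈ H.

x: H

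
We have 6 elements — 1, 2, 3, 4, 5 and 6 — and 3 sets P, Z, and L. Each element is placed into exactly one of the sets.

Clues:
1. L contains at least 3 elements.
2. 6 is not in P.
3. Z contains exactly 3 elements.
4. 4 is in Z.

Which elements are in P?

P = {}

From (2): 6 ∉ P.
From (4): 4 ∈ Z.
Suppose 1 ∈ P: no assignment then satisfies all the clues, so 1 ∉ P.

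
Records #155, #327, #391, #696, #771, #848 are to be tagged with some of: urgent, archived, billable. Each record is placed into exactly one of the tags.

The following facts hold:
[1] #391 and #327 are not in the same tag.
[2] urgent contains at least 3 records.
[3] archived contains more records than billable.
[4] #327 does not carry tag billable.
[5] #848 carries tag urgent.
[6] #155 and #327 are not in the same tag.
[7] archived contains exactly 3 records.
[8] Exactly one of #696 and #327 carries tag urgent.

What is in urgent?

urgent = {#327, #771, #848}

From (4): #327 ∉ billable.
From (5): #848 ∈ urgent.
Suppose #155 ∈ urgent: no assignment then satisfies all the clues, so #155 ∉ urgent.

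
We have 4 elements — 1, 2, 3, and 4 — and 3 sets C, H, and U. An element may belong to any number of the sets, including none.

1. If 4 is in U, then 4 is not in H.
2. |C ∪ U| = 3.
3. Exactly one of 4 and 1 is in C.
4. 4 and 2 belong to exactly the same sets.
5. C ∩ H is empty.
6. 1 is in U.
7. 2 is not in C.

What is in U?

From (6): 1 ∈ U.
From (7): 2 ∉ C.
(4): 4 matches 2: 4 ∉ C.
(3) (exactly one): 1 ∈ C.
(5) (disjoint): 1 ∉ H.
Suppose 2 ∉ U: no assignment then satisfies all the clues, so 2 ∈ U.

U = {1, 2, 4}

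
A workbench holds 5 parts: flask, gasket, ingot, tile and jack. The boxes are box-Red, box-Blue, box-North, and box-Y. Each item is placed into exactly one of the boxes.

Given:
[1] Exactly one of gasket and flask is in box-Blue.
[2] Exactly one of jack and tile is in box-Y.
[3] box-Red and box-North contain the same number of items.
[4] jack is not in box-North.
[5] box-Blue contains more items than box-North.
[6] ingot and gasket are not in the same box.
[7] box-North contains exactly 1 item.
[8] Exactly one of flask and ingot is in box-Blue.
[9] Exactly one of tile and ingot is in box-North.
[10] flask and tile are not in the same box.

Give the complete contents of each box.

box-Red = {gasket}; box-Blue = {flask, jack}; box-North = {ingot}; box-Y = {tile}

From (4): jack ∉ box-North.
Suppose flask ∈ box-Red: no assignment then satisfies all the clues, so flask ∉ box-Red.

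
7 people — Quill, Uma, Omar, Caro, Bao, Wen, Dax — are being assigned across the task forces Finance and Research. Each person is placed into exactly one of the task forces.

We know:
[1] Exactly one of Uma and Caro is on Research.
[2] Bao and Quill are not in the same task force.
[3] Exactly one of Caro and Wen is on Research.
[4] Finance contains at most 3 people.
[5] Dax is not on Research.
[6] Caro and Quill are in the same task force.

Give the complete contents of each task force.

Finance = {Caro, Dax, Quill}; Research = {Bao, Omar, Uma, Wen}

From (5): Dax ∉ Research.
Only one task force left: Dax ∈ Finance.
Suppose Quill ∉ Finance: no assignment then satisfies all the clues, so Quill ∈ Finance.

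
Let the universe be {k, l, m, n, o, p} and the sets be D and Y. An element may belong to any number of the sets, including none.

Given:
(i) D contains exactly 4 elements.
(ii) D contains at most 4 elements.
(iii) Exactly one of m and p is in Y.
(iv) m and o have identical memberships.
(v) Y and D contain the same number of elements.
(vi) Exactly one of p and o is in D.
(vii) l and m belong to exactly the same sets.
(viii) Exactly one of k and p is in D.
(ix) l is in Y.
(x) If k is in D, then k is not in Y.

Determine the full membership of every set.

From (ix): l ∈ Y.
(vii): m matches l: m ∈ Y.
(iii) (exactly one): p ∉ Y.
(iv): o matches m: o ∈ Y.
Suppose k ∉ D: no assignment then satisfies all the clues, so k ∈ D.

D = {k, l, m, o}; Y = {l, m, n, o}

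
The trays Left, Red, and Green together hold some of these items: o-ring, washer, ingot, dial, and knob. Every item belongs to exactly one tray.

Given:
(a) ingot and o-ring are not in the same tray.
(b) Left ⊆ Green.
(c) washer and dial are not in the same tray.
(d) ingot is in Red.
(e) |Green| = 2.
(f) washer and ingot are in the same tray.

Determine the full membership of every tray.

Left = {}; Red = {ingot, knob, washer}; Green = {dial, o-ring}

From (d): ingot ∈ Red.
(a): o-ring ∉ Red.
(f): washer matches ingot: washer ∉ Left.
(f): washer matches ingot: washer ∈ Red.
(c): dial ∉ Red.
Suppose o-ring ∈ Left: no assignment then satisfies all the clues, so o-ring ∉ Left.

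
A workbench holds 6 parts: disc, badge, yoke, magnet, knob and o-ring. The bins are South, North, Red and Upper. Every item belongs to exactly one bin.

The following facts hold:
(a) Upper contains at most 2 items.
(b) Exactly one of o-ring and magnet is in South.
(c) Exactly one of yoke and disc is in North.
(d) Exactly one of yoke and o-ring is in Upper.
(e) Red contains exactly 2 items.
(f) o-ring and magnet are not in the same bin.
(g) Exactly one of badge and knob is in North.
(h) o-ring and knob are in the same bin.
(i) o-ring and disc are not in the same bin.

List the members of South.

South = {magnet}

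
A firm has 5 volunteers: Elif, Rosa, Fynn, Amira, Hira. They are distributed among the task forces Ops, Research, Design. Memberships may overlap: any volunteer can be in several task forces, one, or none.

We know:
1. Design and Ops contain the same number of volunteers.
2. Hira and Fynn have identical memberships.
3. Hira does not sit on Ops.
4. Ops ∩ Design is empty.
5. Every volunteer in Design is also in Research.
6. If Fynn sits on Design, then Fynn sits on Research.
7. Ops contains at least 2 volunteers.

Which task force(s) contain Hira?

From (3): Hira ∉ Ops.
(2): Fynn matches Hira: Fynn ∉ Ops.
Suppose Hira ∉ Research: no assignment then satisfies all the clues, so Hira ∈ Research.

Hira: Design, Research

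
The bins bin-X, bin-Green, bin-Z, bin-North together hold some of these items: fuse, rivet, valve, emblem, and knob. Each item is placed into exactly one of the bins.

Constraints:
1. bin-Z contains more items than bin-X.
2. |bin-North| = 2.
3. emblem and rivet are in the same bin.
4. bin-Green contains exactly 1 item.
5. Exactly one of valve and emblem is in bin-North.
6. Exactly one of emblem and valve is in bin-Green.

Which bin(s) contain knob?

knob: bin-Z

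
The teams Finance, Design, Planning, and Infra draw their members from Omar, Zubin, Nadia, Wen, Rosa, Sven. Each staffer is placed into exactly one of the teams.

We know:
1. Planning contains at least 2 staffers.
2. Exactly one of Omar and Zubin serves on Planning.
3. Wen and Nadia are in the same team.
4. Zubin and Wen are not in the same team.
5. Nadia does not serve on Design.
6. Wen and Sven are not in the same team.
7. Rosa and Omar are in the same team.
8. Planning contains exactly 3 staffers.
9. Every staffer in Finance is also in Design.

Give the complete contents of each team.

Finance = {}; Design = {Zubin}; Planning = {Omar, Rosa, Sven}; Infra = {Nadia, Wen}

From (5): Nadia ∉ Design.
(3): Wen matches Nadia: Wen ∉ Design.
(9) contrapositive: Nadia ∉ Finance.
(9) contrapositive: Wen ∉ Finance.
Suppose Omar ∈ Finance: no assignment then satisfies all the clues, so Omar ∉ Finance.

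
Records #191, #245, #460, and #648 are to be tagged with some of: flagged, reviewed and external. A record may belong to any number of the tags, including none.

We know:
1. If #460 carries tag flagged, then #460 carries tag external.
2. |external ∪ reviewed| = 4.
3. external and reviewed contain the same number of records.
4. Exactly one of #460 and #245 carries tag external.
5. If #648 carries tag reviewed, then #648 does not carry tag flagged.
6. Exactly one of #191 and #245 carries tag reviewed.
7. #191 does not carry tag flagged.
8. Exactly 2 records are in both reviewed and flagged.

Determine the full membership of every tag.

flagged = {#245, #460}; reviewed = {#245, #460, #648}; external = {#191, #460, #648}

From (7): #191 ∉ flagged.
Suppose #191 ∈ reviewed: no assignment then satisfies all the clues, so #191 ∉ reviewed.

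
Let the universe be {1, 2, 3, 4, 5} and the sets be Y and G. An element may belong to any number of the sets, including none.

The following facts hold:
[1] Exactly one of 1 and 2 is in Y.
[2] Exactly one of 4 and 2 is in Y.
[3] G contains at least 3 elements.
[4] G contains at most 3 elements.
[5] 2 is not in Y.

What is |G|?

3

From (5): 2 ∉ Y.
(1) (exactly one): 1 ∈ Y.
(2) (exactly one): 4 ∈ Y.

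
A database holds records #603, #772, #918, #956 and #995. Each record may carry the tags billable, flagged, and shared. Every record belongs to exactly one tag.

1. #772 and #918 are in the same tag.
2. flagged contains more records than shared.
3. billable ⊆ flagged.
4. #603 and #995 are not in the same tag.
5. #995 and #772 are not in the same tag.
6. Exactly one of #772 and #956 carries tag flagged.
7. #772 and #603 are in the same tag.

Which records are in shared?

shared = {#956, #995}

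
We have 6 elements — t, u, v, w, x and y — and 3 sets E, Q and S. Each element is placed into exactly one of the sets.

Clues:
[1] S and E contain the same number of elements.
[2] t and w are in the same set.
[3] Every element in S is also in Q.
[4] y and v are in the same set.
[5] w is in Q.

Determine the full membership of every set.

E = {}; Q = {t, u, v, w, x, y}; S = {}

From (5): w ∈ Q.
(2): t matches w: t ∉ E.
(2): t matches w: t ∈ Q.
Suppose u ∈ E: no assignment then satisfies all the clues, so u ∉ E.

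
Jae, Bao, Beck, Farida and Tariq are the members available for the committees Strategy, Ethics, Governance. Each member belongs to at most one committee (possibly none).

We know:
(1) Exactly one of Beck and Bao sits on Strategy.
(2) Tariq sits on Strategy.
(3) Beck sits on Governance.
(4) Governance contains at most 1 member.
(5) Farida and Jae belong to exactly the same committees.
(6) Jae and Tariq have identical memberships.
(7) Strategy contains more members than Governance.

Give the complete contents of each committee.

Strategy = {Bao, Farida, Jae, Tariq}; Ethics = {}; Governance = {Beck}

From (2): Tariq ∈ Strategy.
From (3): Beck ∈ Governance.
(1) (exactly one): Bao ∈ Strategy.
(4): Governance already has 1, so the rest are out.
(6): Jae matches Tariq: Jae ∈ Strategy.
(5): Farida matches Jae: Farida ∈ Strategy.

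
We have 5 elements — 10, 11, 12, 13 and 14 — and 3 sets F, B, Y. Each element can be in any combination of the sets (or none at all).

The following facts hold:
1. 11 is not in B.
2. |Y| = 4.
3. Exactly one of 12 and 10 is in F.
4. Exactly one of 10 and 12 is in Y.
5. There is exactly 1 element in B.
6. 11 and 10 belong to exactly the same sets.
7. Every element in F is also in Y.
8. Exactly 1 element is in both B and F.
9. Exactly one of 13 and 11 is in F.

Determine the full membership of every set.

F = {10, 11, 14}; B = {14}; Y = {10, 11, 13, 14}

From (1): 11 ∉ B.
(6): 10 matches 11: 10 ∉ B.
Suppose 10 ∉ F: no assignment then satisfies all the clues, so 10 ∈ F.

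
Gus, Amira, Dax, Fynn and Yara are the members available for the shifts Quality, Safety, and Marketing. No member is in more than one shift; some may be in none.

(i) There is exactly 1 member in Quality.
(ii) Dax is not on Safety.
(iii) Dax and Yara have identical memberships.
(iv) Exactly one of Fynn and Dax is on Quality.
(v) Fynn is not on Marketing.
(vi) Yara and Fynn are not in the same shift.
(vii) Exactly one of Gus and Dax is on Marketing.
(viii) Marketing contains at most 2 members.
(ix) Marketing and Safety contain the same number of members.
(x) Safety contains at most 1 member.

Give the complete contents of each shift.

Quality = {Fynn}; Safety = {Amira}; Marketing = {Gus}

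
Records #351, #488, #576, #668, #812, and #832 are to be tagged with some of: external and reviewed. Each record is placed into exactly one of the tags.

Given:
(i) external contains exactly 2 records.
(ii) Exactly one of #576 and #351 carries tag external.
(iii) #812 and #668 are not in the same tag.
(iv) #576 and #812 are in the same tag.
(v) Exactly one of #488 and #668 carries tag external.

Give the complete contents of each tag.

external = {#351, #668}; reviewed = {#488, #576, #812, #832}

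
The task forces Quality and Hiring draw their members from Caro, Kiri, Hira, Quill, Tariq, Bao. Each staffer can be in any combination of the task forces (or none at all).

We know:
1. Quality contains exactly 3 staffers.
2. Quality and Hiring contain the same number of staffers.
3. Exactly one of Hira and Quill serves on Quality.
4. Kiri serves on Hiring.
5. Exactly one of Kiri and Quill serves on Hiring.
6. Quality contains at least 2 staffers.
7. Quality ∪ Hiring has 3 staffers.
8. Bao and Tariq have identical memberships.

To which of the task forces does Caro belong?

Caro: Hiring, Quality

From (4): Kiri ∈ Hiring.
(5) (exactly one): Quill ∉ Hiring.
Suppose Caro ∉ Quality: no assignment then satisfies all the clues, so Caro ∈ Quality.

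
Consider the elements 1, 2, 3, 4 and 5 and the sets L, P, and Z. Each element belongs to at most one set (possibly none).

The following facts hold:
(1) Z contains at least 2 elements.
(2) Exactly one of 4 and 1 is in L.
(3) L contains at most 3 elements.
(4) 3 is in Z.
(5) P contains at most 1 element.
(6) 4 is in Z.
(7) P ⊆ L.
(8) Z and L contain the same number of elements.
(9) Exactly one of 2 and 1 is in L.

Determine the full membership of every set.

L = {1, 5}; P = {}; Z = {3, 4}

From (4): 3 ∈ Z.
From (6): 4 ∈ Z.
(2) (exactly one): 1 ∈ L.
(9) (exactly one): 2 ∉ L.
(7) contrapositive: 2 ∉ P.
Suppose 2 ∈ Z: no assignment then satisfies all the clues, so 2 ∉ Z.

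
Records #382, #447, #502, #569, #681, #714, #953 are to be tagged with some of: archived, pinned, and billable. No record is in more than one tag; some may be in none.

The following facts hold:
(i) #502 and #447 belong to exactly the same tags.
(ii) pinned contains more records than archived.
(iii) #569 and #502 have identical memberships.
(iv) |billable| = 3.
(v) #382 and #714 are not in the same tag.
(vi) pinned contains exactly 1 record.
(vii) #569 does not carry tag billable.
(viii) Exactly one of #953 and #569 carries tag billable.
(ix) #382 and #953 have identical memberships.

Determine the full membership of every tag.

archived = {}; pinned = {#714}; billable = {#382, #681, #953}

From (vii): #569 ∉ billable.
(iii): #502 matches #569: #502 ∉ billable.
(viii) (exactly one): #953 ∈ billable.
(ix): #382 matches #953: #382 ∉ archived.
(ix): #382 matches #953: #382 ∉ pinned.
(ix): #382 matches #953: #382 ∈ billable.
(i): #447 matches #502: #447 ∉ billable.
(v): #714 ∉ billable.
(iv): only 3 candidates remain for billable, so all are in.
Suppose #447 ∈ archived: no assignment then satisfies all the clues, so #447 ∉ archived.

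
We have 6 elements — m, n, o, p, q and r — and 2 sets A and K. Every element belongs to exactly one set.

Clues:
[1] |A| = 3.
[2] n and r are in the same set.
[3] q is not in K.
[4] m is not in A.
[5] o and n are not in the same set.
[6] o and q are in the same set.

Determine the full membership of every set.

From (3): q ∉ K.
From (4): m ∉ A.
(6): o matches q: o ∉ K.
Only one set left: m ∈ K.
Only one set left: o ∈ A.
Only one set left: q ∈ A.
(5): n ∉ A.
Only one set left: n ∈ K.
(2): r matches n: r ∉ A.
(2): r matches n: r ∈ K.
(1): only 3 candidates remain for A, so all are in.

A = {o, p, q}; K = {m, n, r}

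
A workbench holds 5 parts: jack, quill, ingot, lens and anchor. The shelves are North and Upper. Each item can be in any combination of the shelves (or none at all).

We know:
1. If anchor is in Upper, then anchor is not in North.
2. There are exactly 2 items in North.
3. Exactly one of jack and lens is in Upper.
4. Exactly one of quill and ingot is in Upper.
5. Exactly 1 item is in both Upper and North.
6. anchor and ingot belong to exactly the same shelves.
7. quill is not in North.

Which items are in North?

From (7): quill ∉ North.
Suppose jack ∉ North: no assignment then satisfies all the clues, so jack ∈ North.

North = {jack, lens}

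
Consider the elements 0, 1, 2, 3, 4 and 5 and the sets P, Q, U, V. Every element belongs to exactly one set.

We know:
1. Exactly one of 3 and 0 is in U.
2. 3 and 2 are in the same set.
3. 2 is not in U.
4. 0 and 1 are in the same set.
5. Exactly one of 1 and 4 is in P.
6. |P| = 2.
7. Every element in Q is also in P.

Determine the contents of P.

P = {4, 5}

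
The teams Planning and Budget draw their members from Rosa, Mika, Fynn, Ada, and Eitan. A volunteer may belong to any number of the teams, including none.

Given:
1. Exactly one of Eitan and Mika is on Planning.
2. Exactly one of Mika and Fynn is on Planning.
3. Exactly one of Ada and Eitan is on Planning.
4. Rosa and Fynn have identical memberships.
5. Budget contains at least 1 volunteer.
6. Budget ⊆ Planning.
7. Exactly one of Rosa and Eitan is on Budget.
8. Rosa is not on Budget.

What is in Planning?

Planning = {Eitan, Fynn, Rosa}

From (8): Rosa ∉ Budget.
(4): Fynn matches Rosa: Fynn ∉ Budget.
(7) (exactly one): Eitan ∈ Budget.
(6) with Eitan ∈ Budget: Eitan ∈ Planning.
(1) (exactly one): Mika ∉ Planning.
(2) (exactly one): Fynn ∈ Planning.
(3) (exactly one): Ada ∉ Planning.
(4): Rosa matches Fynn: Rosa ∈ Planning.
(6) contrapositive: Mika ∉ Budget.
(6) contrapositive: Ada ∉ Budget.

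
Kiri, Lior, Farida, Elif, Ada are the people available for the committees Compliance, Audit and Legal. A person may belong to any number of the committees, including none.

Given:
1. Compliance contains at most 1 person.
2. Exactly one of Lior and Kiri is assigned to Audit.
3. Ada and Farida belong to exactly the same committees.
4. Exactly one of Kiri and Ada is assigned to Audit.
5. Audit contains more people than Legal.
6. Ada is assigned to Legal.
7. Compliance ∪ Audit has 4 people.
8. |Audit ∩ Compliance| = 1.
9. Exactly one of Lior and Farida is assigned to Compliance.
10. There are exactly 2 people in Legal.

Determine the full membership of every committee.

Compliance = {Lior}; Audit = {Ada, Elif, Farida, Lior}; Legal = {Ada, Farida}

From (6): Ada ∈ Legal.
(3): Farida matches Ada: Farida ∈ Legal.
(10): Legal already has 2, so the rest are out.
Suppose Kiri ∈ Compliance: no assignment then satisfies all the clues, so Kiri ∉ Compliance.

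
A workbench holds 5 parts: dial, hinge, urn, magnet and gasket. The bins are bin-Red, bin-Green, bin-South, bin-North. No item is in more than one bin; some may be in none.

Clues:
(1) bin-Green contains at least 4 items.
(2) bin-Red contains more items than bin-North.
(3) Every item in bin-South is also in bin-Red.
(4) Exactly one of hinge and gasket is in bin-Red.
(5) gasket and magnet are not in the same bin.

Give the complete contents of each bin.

bin-Red = {gasket}; bin-Green = {dial, hinge, magnet, urn}; bin-South = {}; bin-North = {}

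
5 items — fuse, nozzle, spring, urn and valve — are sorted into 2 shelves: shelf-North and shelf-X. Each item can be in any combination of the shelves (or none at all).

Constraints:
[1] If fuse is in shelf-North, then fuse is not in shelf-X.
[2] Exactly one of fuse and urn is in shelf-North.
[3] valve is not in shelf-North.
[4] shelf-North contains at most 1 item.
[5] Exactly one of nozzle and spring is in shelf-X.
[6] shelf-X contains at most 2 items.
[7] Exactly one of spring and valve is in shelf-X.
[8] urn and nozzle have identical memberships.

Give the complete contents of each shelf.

shelf-North = {fuse}; shelf-X = {spring}

From (3): valve ∉ shelf-North.
Suppose fuse ∉ shelf-North: no assignment then satisfies all the clues, so fuse ∈ shelf-North.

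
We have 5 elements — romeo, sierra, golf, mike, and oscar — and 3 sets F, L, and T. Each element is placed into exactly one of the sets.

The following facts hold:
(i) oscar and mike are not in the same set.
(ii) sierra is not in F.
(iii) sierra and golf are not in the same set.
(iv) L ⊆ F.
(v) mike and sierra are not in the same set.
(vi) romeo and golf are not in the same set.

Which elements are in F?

F = {golf, mike}

From (ii): sierra ∉ F.
(iv) contrapositive: sierra ∉ L.
Only one set left: sierra ∈ T.
(iii): golf ∉ T.
(v): mike ∉ T.
Suppose romeo ∈ F: no assignment then satisfies all the clues, so romeo ∉ F.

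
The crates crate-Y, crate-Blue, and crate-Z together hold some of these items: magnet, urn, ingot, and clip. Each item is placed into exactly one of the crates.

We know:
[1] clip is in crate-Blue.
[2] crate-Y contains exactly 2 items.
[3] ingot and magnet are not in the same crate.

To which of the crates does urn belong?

urn: crate-Y

From (1): clip ∈ crate-Blue.
Suppose urn ∉ crate-Y: no assignment then satisfies all the clues, so urn ∈ crate-Y.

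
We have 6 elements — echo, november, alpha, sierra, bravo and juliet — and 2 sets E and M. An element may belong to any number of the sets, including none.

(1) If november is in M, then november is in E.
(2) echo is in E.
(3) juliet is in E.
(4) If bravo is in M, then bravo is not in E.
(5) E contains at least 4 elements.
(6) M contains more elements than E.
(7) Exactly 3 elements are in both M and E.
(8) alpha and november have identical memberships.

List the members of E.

E = {alpha, echo, juliet, november}

From (2): echo ∈ E.
From (3): juliet ∈ E.
Suppose november ∉ E: no assignment then satisfies all the clues, so november ∈ E.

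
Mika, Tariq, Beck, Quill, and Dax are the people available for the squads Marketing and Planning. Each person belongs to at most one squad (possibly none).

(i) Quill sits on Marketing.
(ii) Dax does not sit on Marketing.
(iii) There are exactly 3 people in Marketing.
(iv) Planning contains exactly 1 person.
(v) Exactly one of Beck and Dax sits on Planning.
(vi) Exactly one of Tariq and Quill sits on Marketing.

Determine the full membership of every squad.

From (i): Quill ∈ Marketing.
From (ii): Dax ∉ Marketing.
(vi) (exactly one): Tariq ∉ Marketing.
(iii): only 3 candidates remain for Marketing, so all are in.
(v) (exactly one): Dax ∈ Planning.
(iv): Planning already has 1, so the rest are out.

Marketing = {Beck, Mika, Quill}; Planning = {Dax}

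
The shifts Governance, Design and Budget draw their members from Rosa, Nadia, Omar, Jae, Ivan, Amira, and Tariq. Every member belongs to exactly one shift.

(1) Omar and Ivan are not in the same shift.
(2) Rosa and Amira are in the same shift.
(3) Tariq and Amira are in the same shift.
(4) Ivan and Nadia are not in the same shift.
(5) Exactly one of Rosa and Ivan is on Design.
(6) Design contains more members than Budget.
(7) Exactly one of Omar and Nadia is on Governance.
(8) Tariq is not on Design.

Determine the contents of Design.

From (8): Tariq ∉ Design.
(3): Amira matches Tariq: Amira ∉ Design.
(2): Rosa matches Amira: Rosa ∉ Design.
(5) (exactly one): Ivan ∈ Design.
(1): Omar ∉ Design.
(4): Nadia ∉ Design.
Suppose Jae ∉ Design: no assignment then satisfies all the clues, so Jae ∈ Design.

Design = {Ivan, Jae}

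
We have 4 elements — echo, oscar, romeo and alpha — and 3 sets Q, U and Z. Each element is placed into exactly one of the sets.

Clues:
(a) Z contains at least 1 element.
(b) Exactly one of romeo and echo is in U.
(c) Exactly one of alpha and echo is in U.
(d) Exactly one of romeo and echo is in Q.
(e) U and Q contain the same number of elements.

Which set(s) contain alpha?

alpha: Z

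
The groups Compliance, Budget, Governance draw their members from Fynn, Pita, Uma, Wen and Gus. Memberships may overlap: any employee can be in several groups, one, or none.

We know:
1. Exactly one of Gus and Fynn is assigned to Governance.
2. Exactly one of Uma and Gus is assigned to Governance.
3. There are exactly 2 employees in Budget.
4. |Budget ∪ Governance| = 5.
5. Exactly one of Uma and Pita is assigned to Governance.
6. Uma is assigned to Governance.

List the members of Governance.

From (6): Uma ∈ Governance.
(2) (exactly one): Gus ∉ Governance.
(5) (exactly one): Pita ∉ Governance.
(1) (exactly one): Fynn ∈ Governance.
Suppose Wen ∉ Governance: no assignment then satisfies all the clues, so Wen ∈ Governance.

Governance = {Fynn, Uma, Wen}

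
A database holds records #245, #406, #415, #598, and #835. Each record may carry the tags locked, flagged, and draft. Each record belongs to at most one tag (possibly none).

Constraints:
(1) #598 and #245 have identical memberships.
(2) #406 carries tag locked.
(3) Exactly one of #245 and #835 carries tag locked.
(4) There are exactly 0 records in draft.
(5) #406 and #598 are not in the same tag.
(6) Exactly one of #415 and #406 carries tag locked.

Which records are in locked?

locked = {#406, #835}

From (2): #406 ∈ locked.
(4): draft already has 0, so the rest are out.
(5): #598 ∉ locked.
(6) (exactly one): #415 ∉ locked.
(1): #245 matches #598: #245 ∉ locked.
(3) (exactly one): #835 ∈ locked.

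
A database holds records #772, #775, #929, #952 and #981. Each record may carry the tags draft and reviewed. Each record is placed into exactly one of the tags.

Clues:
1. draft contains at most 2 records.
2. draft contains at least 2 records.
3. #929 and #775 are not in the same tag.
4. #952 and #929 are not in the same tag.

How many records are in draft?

2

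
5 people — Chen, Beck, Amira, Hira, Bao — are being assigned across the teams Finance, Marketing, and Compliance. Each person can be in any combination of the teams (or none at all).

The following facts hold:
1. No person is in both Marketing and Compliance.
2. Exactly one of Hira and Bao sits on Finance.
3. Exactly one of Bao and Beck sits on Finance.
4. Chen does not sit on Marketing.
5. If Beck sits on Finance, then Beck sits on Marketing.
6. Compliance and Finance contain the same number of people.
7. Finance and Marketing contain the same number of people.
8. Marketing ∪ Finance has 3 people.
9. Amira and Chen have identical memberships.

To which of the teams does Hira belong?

Hira: Finance

From (4): Chen ∉ Marketing.
(9): Amira matches Chen: Amira ∉ Marketing.
Suppose Hira ∉ Finance: no assignment then satisfies all the clues, so Hira ∈ Finance.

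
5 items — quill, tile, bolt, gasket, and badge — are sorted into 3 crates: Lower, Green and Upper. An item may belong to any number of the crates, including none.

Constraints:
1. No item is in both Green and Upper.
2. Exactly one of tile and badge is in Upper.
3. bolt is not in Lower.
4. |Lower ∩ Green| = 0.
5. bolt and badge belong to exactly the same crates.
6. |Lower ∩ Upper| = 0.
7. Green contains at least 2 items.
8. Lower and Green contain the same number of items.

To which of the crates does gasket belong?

gasket: Lower

From (3): bolt ∉ Lower.
(5): badge matches bolt: badge ∉ Lower.
Suppose gasket ∉ Lower: no assignment then satisfies all the clues, so gasket ∈ Lower.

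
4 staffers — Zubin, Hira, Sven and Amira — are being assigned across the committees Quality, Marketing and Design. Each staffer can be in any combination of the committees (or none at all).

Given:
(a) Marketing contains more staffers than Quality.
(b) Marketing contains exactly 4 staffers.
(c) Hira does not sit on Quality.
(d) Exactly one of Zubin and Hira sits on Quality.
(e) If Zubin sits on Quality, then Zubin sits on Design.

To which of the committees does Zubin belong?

Zubin: Design, Marketing, Quality

From (c): Hira ∉ Quality.
(b): only 4 candidates remain for Marketing, so all are in.
(d) (exactly one): Zubin ∈ Quality.
(e): Zubin ∈ Design.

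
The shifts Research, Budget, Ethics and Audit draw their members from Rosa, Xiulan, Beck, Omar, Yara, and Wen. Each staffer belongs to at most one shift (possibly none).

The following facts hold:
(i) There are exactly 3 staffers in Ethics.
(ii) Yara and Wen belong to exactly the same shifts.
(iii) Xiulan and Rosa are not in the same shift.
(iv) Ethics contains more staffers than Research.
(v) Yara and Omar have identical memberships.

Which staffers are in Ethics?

Ethics = {Omar, Wen, Yara}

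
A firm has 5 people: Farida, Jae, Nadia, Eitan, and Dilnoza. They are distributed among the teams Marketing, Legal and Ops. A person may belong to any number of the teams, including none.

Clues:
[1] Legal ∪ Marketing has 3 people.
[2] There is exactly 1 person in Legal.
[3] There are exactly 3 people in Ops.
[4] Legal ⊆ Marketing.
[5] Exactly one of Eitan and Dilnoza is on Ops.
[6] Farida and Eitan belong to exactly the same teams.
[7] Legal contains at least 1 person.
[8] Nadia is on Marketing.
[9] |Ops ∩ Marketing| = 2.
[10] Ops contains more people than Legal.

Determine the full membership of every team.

Marketing = {Eitan, Farida, Nadia}; Legal = {Nadia}; Ops = {Eitan, Farida, Jae}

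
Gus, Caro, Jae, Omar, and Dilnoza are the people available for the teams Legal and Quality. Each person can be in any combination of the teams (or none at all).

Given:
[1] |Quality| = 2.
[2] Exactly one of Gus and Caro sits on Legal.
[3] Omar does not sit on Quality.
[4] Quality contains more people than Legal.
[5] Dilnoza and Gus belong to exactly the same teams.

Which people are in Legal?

Legal = {Caro}

From (3): Omar ∉ Quality.
Suppose Gus ∈ Legal: no assignment then satisfies all the clues, so Gus ∉ Legal.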